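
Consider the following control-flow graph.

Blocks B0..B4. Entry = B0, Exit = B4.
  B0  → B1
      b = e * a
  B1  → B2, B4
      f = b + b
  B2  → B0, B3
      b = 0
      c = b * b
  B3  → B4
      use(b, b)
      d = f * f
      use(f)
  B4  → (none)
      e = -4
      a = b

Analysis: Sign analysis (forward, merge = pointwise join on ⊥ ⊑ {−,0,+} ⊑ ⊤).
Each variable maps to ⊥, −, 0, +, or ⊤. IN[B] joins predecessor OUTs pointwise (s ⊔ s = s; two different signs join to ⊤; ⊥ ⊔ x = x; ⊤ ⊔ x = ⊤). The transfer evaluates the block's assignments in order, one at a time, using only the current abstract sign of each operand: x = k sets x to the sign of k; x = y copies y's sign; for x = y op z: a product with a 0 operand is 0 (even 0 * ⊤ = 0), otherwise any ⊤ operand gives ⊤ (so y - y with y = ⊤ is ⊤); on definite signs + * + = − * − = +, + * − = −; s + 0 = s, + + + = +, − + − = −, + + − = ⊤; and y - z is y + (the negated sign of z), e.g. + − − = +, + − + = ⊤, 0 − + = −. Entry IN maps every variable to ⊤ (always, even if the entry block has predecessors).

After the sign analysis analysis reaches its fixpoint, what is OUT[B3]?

Answer: {a: ⊤, b: 0, c: 0, d: ⊤, e: ⊤, f: ⊤}

Working:
Fixpoint table:
  B0:  IN=(all ⊤)  OUT=(all ⊤)
  B1:  IN=(all ⊤)  OUT=(all ⊤)
  B2:  IN=(all ⊤)  OUT={b:0, c:0; rest ⊤}
  B3:  IN={b:0, c:0; rest ⊤}  OUT={b:0, c:0; rest ⊤}
  B4:  IN=(all ⊤)  OUT={e:-; rest ⊤}

Merge at B3: IN[B3] = OUT[B2] = {a: ⊤, b: 0, c: 0, d: ⊤, e: ⊤, f: ⊤}
Applying B3's transfer function to that IN value gives OUT[B3] (row B3 above).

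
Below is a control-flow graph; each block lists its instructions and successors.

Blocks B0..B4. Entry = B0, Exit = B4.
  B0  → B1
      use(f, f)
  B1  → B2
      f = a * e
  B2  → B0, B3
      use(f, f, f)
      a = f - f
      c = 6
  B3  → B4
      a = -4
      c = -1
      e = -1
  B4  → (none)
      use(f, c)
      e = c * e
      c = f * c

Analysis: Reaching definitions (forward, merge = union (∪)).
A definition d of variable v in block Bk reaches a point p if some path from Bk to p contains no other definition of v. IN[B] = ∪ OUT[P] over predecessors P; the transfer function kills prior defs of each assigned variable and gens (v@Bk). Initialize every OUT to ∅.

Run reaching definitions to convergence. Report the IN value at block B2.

Answer: {a@B2, c@B2, f@B1}

Working:
Fixpoint table:
  B0: | IN={a@B2, c@B2, f@B1} | OUT={a@B2, c@B2, f@B1}
  B1: | IN={a@B2, c@B2, f@B1} | OUT={a@B2, c@B2, f@B1}
  B2: | IN={a@B2, c@B2, f@B1} | OUT={a@B2, c@B2, f@B1}
  B3: | IN={a@B2, c@B2, f@B1} | OUT={a@B3, c@B3, e@B3, f@B1}
  B4: | IN={a@B3, c@B3, e@B3, f@B1} | OUT={a@B3, c@B4, e@B4, f@B1}

Merge at B2: IN[B2] = OUT[B1] = {a@B2, c@B2, f@B1}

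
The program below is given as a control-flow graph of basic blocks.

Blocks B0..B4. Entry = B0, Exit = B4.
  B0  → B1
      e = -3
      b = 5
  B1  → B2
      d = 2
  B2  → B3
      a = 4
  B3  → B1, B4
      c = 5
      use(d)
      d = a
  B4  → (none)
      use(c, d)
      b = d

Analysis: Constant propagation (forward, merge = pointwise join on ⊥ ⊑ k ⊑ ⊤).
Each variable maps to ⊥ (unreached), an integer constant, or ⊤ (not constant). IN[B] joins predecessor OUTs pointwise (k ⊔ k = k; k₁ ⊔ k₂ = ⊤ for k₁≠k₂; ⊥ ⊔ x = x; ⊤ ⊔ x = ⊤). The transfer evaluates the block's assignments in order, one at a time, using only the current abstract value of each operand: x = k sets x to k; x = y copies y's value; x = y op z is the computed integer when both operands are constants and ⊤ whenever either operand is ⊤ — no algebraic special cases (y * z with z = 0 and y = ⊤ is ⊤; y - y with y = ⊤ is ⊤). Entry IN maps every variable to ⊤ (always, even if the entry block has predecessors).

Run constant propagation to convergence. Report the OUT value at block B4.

Per-block solution:
  B0: | IN=(all ⊤) | OUT={b:5, e:-3; rest ⊤}
  B1: | IN={b:5, e:-3; rest ⊤} | OUT={b:5, d:2, e:-3; rest ⊤}
  B2: | IN={b:5, d:2, e:-3; rest ⊤} | OUT={a:4, b:5, d:2, e:-3; rest ⊤}
  B3: | IN={a:4, b:5, d:2, e:-3; rest ⊤} | OUT={a:4, b:5, c:5, d:4, e:-3; rest ⊤}
  B4: | IN={a:4, b:5, c:5, d:4, e:-3; rest ⊤} | OUT={a:4, b:4, c:5, d:4, e:-3; rest ⊤}

Merge at B4: IN[B4] = OUT[B3] = {a: 4, b: 5, c: 5, d: 4, e: -3, f: ⊤}
Applying B4's transfer function to that IN value gives OUT[B4] (row B4 above).

Answer: {a: 4, b: 4, c: 5, d: 4, e: -3, f: ⊤}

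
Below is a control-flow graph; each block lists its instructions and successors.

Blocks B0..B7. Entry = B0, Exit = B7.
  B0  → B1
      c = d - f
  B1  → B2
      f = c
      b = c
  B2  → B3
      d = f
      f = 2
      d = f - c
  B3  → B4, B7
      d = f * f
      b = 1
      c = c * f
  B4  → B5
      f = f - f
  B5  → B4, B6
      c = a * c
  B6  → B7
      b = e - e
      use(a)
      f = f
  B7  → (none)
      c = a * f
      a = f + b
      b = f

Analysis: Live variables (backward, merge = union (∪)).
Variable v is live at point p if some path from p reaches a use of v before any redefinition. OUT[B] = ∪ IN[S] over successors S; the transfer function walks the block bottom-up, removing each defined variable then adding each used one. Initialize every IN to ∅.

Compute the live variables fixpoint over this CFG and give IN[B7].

Per-block solution:
  B0: | IN={a, d, e, f} | OUT={a, c, e}
  B1: | IN={a, c, e} | OUT={a, c, e, f}
  B2: | IN={a, c, e, f} | OUT={a, c, e, f}
  B3: | IN={a, c, e, f} | OUT={a, b, c, e, f}
  B4: | IN={a, c, e, f} | OUT={a, c, e, f}
  B5: | IN={a, c, e, f} | OUT={a, c, e, f}
  B6: | IN={a, e, f} | OUT={a, b, f}
  B7: | IN={a, b, f} | OUT={}

B7 is the boundary node: OUT[B7] = {}
Applying B7's transfer function to that OUT value gives IN[B7] (row B7 above).

Answer: {a, b, f}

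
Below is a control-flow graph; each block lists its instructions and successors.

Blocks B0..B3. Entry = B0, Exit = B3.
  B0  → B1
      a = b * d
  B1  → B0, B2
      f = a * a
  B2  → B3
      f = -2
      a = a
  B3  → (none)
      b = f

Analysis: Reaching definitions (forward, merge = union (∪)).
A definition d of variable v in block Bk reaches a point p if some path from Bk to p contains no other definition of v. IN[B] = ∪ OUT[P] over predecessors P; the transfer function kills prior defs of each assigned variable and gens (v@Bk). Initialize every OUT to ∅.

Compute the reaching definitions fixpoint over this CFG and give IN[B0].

Answer: {a@B0, f@B1}

Trace:
Per-block solution:
  B0: | IN={a@B0, f@B1} | OUT={a@B0, f@B1}
  B1: | IN={a@B0, f@B1} | OUT={a@B0, f@B1}
  B2: | IN={a@B0, f@B1} | OUT={a@B2, f@B2}
  B3: | IN={a@B2, f@B2} | OUT={a@B2, b@B3, f@B2}

Merge at B0 (entry node, so the boundary value {} is joined with the incoming edge(s)): IN[B0] = {} ⊔ OUT[B1] = {a@B0, f@B1}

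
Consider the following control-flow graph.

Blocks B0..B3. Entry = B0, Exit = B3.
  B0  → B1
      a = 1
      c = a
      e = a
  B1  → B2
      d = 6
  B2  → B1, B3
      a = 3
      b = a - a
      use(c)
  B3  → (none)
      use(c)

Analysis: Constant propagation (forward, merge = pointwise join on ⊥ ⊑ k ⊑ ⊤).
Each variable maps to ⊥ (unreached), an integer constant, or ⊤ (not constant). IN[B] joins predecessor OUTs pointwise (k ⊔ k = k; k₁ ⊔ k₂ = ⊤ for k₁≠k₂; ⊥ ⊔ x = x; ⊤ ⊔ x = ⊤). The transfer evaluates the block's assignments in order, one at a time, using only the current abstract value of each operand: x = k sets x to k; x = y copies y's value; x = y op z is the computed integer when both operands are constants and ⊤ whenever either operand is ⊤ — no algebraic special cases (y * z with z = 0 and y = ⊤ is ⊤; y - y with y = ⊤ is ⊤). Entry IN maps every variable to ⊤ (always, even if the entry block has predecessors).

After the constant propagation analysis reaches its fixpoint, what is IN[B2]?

Per-block solution:
  B0:  IN=(all ⊤)  OUT={a:1, c:1, e:1; rest ⊤}
  B1:  IN={c:1, e:1; rest ⊤}  OUT={c:1, d:6, e:1; rest ⊤}
  B2:  IN={c:1, d:6, e:1; rest ⊤}  OUT={a:3, b:0, c:1, d:6, e:1; rest ⊤}
  B3:  IN={a:3, b:0, c:1, d:6, e:1; rest ⊤}  OUT={a:3, b:0, c:1, d:6, e:1; rest ⊤}

Merge at B2: IN[B2] = OUT[B1] = {a: ⊤, b: ⊤, c: 1, d: 6, e: 1, f: ⊤}

Answer: {a: ⊤, b: ⊤, c: 1, d: 6, e: 1, f: ⊤}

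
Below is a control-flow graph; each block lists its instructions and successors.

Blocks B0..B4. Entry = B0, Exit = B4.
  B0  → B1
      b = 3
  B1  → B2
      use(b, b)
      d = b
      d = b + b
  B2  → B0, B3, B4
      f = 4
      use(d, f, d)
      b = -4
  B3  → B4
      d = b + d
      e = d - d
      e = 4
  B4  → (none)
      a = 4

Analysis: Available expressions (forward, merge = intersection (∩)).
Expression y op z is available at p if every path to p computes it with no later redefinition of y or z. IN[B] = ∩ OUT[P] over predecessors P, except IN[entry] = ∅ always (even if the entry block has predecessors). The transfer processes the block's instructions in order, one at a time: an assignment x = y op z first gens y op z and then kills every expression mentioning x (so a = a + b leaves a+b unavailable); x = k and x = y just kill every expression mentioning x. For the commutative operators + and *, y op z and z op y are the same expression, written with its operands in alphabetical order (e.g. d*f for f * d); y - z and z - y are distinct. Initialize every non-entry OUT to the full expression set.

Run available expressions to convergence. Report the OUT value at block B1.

Answer: {b+b}

Trace:
Converged values:
  B0:   IN={}   OUT={}
  B1:   IN={}   OUT={b+b}
  B2:   IN={b+b}   OUT={}
  B3:   IN={}   OUT={d-d}
  B4:   IN={}   OUT={}

Merge at B1: IN[B1] = OUT[B0] = {}
Applying B1's transfer function to that IN value gives OUT[B1] (row B1 above).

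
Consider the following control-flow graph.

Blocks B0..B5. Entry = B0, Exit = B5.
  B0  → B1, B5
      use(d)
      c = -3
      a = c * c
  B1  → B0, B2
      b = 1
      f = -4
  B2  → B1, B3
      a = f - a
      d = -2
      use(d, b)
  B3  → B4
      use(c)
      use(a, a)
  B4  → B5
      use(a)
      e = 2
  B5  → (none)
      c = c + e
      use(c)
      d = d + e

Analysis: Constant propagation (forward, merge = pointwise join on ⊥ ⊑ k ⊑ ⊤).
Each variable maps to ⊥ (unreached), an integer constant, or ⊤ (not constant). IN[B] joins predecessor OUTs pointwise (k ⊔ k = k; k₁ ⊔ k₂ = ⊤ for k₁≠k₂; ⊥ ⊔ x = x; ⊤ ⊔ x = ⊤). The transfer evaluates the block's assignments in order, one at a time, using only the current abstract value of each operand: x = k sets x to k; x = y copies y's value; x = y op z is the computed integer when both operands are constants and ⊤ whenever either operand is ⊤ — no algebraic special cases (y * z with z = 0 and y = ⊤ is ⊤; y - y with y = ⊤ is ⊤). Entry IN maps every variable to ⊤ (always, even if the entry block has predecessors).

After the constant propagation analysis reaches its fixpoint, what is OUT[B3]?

Converged values:
  B0:  IN=(all ⊤)  OUT={a:9, c:-3; rest ⊤}
  B1:  IN={c:-3; rest ⊤}  OUT={b:1, c:-3, f:-4; rest ⊤}
  B2:  IN={b:1, c:-3, f:-4; rest ⊤}  OUT={b:1, c:-3, d:-2, f:-4; rest ⊤}
  B3:  IN={b:1, c:-3, d:-2, f:-4; rest ⊤}  OUT={b:1, c:-3, d:-2, f:-4; rest ⊤}
  B4:  IN={b:1, c:-3, d:-2, f:-4; rest ⊤}  OUT={b:1, c:-3, d:-2, e:2, f:-4; rest ⊤}
  B5:  IN={c:-3; rest ⊤}  OUT=(all ⊤)

Merge at B3: IN[B3] = OUT[B2] = {a: ⊤, b: 1, c: -3, d: -2, e: ⊤, f: -4}
Applying B3's transfer function to that IN value gives OUT[B3] (row B3 above).

Answer: {a: ⊤, b: 1, c: -3, d: -2, e: ⊤, f: -4}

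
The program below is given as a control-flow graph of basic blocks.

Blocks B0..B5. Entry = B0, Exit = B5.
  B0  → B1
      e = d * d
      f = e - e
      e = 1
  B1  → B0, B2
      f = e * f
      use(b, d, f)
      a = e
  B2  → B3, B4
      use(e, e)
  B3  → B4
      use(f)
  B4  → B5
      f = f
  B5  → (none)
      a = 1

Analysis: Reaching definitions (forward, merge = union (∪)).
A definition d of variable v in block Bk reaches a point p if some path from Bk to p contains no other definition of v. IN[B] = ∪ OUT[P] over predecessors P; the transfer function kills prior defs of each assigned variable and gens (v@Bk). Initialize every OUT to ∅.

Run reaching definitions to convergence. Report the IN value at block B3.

Answer: {a@B1, e@B0, f@B1}

Derivation:
Fixpoint table:
  B0:   IN={a@B1, e@B0, f@B1}   OUT={a@B1, e@B0, f@B0}
  B1:   IN={a@B1, e@B0, f@B0}   OUT={a@B1, e@B0, f@B1}
  B2:   IN={a@B1, e@B0, f@B1}   OUT={a@B1, e@B0, f@B1}
  B3:   IN={a@B1, e@B0, f@B1}   OUT={a@B1, e@B0, f@B1}
  B4:   IN={a@B1, e@B0, f@B1}   OUT={a@B1, e@B0, f@B4}
  B5:   IN={a@B1, e@B0, f@B4}   OUT={a@B5, e@B0, f@B4}

Merge at B3: IN[B3] = OUT[B2] = {a@B1, e@B0, f@B1}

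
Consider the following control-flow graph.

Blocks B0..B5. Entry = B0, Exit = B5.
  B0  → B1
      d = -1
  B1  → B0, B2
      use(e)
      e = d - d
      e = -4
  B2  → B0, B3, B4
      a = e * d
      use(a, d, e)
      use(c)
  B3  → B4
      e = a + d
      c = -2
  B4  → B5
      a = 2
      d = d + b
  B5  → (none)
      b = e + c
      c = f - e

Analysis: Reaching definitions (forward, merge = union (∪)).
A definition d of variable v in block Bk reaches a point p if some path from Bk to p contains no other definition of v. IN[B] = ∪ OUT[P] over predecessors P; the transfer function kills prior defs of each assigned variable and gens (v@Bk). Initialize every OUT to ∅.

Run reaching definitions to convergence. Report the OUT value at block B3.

Per-block solution:
  B0: | IN={a@B2, d@B0, e@B1} | OUT={a@B2, d@B0, e@B1}
  B1: | IN={a@B2, d@B0, e@B1} | OUT={a@B2, d@B0, e@B1}
  B2: | IN={a@B2, d@B0, e@B1} | OUT={a@B2, d@B0, e@B1}
  B3: | IN={a@B2, d@B0, e@B1} | OUT={a@B2, c@B3, d@B0, e@B3}
  B4: | IN={a@B2, c@B3, d@B0, e@B1, e@B3} | OUT={a@B4, c@B3, d@B4, e@B1, e@B3}
  B5: | IN={a@B4, c@B3, d@B4, e@B1, e@B3} | OUT={a@B4, b@B5, c@B5, d@B4, e@B1, e@B3}

Merge at B3: IN[B3] = OUT[B2] = {a@B2, d@B0, e@B1}
Applying B3's transfer function to that IN value gives OUT[B3] (row B3 above).

Answer: {a@B2, c@B3, d@B0, e@B3}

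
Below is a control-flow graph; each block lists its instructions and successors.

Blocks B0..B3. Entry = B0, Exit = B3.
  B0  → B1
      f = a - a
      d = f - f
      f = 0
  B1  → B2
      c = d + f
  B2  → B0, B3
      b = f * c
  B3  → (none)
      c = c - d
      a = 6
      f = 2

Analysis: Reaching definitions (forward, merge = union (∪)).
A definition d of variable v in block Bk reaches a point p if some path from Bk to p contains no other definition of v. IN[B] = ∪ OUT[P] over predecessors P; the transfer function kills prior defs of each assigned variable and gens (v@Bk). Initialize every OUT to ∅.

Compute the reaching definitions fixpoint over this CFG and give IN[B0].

Converged values:
  B0:   IN={b@B2, c@B1, d@B0, f@B0}   OUT={b@B2, c@B1, d@B0, f@B0}
  B1:   IN={b@B2, c@B1, d@B0, f@B0}   OUT={b@B2, c@B1, d@B0, f@B0}
  B2:   IN={b@B2, c@B1, d@B0, f@B0}   OUT={b@B2, c@B1, d@B0, f@B0}
  B3:   IN={b@B2, c@B1, d@B0, f@B0}   OUT={a@B3, b@B2, c@B3, d@B0, f@B3}

Merge at B0 (entry node, so the boundary value {} is joined with the incoming edge(s)): IN[B0] = {} ⊔ OUT[B2] = {b@B2, c@B1, d@B0, f@B0}

Answer: {b@B2, c@B1, d@B0, f@B0}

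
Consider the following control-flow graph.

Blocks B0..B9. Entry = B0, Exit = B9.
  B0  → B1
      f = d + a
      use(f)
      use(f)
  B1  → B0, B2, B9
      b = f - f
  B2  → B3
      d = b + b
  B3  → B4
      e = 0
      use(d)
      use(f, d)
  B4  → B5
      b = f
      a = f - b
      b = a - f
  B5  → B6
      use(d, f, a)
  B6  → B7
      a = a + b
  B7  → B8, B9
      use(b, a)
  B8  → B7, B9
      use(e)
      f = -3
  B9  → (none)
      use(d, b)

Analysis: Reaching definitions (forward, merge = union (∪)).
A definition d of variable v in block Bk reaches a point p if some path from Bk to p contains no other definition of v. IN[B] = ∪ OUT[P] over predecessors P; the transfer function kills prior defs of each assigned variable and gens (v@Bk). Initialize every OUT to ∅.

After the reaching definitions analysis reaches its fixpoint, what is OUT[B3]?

Converged values:
  B0:  IN={b@B1, f@B0}  OUT={b@B1, f@B0}
  B1:  IN={b@B1, f@B0}  OUT={b@B1, f@B0}
  B2:  IN={b@B1, f@B0}  OUT={b@B1, d@B2, f@B0}
  B3:  IN={b@B1, d@B2, f@B0}  OUT={b@B1, d@B2, e@B3, f@B0}
  B4:  IN={b@B1, d@B2, e@B3, f@B0}  OUT={a@B4, b@B4, d@B2, e@B3, f@B0}
  B5:  IN={a@B4, b@B4, d@B2, e@B3, f@B0}  OUT={a@B4, b@B4, d@B2, e@B3, f@B0}
  B6:  IN={a@B4, b@B4, d@B2, e@B3, f@B0}  OUT={a@B6, b@B4, d@B2, e@B3, f@B0}
  B7:  IN={a@B6, b@B4, d@B2, e@B3, f@B0, f@B8}  OUT={a@B6, b@B4, d@B2, e@B3, f@B0, f@B8}
  B8:  IN={a@B6, b@B4, d@B2, e@B3, f@B0, f@B8}  OUT={a@B6, b@B4, d@B2, e@B3, f@B8}
  B9:  IN={a@B6, b@B1, b@B4, d@B2, e@B3, f@B0, f@B8}  OUT={a@B6, b@B1, b@B4, d@B2, e@B3, f@B0, f@B8}

Merge at B3: IN[B3] = OUT[B2] = {b@B1, d@B2, f@B0}
Applying B3's transfer function to that IN value gives OUT[B3] (row B3 above).

Answer: {b@B1, d@B2, e@B3, f@B0}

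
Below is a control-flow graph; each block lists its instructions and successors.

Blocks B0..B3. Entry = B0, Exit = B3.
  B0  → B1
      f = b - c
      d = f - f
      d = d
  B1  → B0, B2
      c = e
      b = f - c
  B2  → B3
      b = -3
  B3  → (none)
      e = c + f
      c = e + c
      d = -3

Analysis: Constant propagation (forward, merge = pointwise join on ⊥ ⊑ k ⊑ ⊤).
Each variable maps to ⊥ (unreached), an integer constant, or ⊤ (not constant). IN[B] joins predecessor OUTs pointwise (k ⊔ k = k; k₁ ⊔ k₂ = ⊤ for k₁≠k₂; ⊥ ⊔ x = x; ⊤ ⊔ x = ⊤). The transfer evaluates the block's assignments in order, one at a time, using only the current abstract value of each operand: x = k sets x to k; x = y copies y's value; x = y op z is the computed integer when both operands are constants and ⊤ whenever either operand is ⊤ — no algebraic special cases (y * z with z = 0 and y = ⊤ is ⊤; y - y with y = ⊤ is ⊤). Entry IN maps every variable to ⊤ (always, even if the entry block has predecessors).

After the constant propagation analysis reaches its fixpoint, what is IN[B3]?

Answer: {a: ⊤, b: -3, c: ⊤, d: ⊤, e: ⊤, f: ⊤}

Working:
Per-block solution:
  B0: | IN=(all ⊤) | OUT=(all ⊤)
  B1: | IN=(all ⊤) | OUT=(all ⊤)
  B2: | IN=(all ⊤) | OUT={b:-3; rest ⊤}
  B3: | IN={b:-3; rest ⊤} | OUT={b:-3, d:-3; rest ⊤}

Merge at B3: IN[B3] = OUT[B2] = {a: ⊤, b: -3, c: ⊤, d: ⊤, e: ⊤, f: ⊤}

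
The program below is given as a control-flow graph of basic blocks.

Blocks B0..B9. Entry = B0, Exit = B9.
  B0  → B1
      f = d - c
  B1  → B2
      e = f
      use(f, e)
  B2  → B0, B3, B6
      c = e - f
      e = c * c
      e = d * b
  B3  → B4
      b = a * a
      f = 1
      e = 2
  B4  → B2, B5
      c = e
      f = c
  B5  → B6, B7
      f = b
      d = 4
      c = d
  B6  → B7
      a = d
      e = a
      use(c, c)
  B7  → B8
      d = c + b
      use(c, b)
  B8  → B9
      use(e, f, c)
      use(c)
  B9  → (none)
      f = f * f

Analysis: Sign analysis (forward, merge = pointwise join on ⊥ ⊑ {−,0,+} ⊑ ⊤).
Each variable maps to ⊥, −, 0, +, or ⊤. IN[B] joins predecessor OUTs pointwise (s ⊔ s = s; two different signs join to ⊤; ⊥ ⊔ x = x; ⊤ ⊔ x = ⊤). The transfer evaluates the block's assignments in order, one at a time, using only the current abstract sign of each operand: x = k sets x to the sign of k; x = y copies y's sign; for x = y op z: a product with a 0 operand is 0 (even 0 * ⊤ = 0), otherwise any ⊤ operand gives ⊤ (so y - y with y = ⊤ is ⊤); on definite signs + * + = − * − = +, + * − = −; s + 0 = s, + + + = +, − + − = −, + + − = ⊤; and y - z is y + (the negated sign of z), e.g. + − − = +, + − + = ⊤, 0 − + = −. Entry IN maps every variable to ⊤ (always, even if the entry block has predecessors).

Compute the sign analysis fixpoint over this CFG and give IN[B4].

Answer: {a: ⊤, b: ⊤, c: ⊤, d: ⊤, e: +, f: +}

Trace:
Per-block solution:
  B0:   IN=(all ⊤)   OUT=(all ⊤)
  B1:   IN=(all ⊤)   OUT=(all ⊤)
  B2:   IN=(all ⊤)   OUT=(all ⊤)
  B3:   IN=(all ⊤)   OUT={e:+, f:+; rest ⊤}
  B4:   IN={e:+, f:+; rest ⊤}   OUT={c:+, e:+, f:+; rest ⊤}
  B5:   IN={c:+, e:+, f:+; rest ⊤}   OUT={c:+, d:+, e:+; rest ⊤}
  B6:   IN=(all ⊤)   OUT=(all ⊤)
  B7:   IN=(all ⊤)   OUT=(all ⊤)
  B8:   IN=(all ⊤)   OUT=(all ⊤)
  B9:   IN=(all ⊤)   OUT=(all ⊤)

Merge at B4: IN[B4] = OUT[B3] = {a: ⊤, b: ⊤, c: ⊤, d: ⊤, e: +, f: +}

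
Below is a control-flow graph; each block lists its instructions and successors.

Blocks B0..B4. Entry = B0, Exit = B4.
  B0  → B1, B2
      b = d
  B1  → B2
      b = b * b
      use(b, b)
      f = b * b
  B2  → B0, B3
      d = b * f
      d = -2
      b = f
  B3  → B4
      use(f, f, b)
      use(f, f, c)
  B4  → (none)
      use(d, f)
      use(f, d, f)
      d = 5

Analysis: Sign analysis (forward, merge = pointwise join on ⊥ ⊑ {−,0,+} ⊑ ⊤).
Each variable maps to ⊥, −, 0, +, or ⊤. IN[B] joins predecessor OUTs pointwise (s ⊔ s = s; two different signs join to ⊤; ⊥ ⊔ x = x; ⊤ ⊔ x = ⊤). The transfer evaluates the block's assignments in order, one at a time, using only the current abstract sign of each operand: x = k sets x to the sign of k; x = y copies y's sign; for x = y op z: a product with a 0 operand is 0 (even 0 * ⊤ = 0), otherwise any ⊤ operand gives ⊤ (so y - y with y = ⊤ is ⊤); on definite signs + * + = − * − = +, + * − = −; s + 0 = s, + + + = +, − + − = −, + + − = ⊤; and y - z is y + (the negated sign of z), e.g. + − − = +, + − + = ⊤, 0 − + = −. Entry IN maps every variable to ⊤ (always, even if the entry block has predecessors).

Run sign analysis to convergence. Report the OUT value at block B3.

Answer: {a: ⊤, b: ⊤, c: ⊤, d: -, e: ⊤, f: ⊤}

Derivation:
Converged values:
  B0:  IN=(all ⊤)  OUT=(all ⊤)
  B1:  IN=(all ⊤)  OUT=(all ⊤)
  B2:  IN=(all ⊤)  OUT={d:-; rest ⊤}
  B3:  IN={d:-; rest ⊤}  OUT={d:-; rest ⊤}
  B4:  IN={d:-; rest ⊤}  OUT={d:+; rest ⊤}

Merge at B3: IN[B3] = OUT[B2] = {a: ⊤, b: ⊤, c: ⊤, d: -, e: ⊤, f: ⊤}
Applying B3's transfer function to that IN value gives OUT[B3] (row B3 above).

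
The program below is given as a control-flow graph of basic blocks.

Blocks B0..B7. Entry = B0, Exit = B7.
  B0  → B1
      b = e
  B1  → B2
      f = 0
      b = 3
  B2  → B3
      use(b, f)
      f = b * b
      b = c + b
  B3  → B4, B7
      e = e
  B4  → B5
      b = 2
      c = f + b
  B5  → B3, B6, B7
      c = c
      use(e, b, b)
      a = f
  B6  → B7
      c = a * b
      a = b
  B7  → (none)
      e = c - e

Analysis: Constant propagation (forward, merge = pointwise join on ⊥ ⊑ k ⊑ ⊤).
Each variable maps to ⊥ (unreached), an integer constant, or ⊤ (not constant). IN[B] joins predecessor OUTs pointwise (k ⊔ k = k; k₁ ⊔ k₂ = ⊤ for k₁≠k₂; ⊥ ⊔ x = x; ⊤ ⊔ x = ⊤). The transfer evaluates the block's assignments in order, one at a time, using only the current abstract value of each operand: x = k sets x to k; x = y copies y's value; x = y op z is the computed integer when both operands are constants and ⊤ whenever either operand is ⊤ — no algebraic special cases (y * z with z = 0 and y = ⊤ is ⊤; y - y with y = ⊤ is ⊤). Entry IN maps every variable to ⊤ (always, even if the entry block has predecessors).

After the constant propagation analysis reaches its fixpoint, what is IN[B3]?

Fixpoint table:
  B0: | IN=(all ⊤) | OUT=(all ⊤)
  B1: | IN=(all ⊤) | OUT={b:3, f:0; rest ⊤}
  B2: | IN={b:3, f:0; rest ⊤} | OUT={f:9; rest ⊤}
  B3: | IN={f:9; rest ⊤} | OUT={f:9; rest ⊤}
  B4: | IN={f:9; rest ⊤} | OUT={b:2, c:11, f:9; rest ⊤}
  B5: | IN={b:2, c:11, f:9; rest ⊤} | OUT={a:9, b:2, c:11, f:9; rest ⊤}
  B6: | IN={a:9, b:2, c:11, f:9; rest ⊤} | OUT={a:2, b:2, c:18, f:9; rest ⊤}
  B7: | IN={f:9; rest ⊤} | OUT={f:9; rest ⊤}

Merge at B3: IN[B3] = OUT[B2] ⊔ OUT[B5] = {a: ⊤, b: ⊤, c: ⊤, d: ⊤, e: ⊤, f: 9}

Answer: {a: ⊤, b: ⊤, c: ⊤, d: ⊤, e: ⊤, f: 9}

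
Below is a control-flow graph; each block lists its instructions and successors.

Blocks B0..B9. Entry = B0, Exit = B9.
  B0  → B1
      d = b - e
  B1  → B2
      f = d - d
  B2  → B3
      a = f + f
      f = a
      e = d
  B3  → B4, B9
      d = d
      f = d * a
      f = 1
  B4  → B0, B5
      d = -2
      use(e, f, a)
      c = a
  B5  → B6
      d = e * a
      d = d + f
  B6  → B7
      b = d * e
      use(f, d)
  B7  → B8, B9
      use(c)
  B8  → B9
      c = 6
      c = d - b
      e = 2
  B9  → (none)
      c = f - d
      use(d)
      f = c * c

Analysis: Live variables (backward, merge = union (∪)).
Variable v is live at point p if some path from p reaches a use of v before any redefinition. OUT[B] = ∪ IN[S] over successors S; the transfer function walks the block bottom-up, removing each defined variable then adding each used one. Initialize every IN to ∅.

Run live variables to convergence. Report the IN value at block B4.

Answer: {a, b, e, f}

Derivation:
Converged values:
  B0: | IN={b, e} | OUT={b, d}
  B1: | IN={b, d} | OUT={b, d, f}
  B2: | IN={b, d, f} | OUT={a, b, d, e}
  B3: | IN={a, b, d, e} | OUT={a, b, d, e, f}
  B4: | IN={a, b, e, f} | OUT={a, b, c, e, f}
  B5: | IN={a, c, e, f} | OUT={c, d, e, f}
  B6: | IN={c, d, e, f} | OUT={b, c, d, f}
  B7: | IN={b, c, d, f} | OUT={b, d, f}
  B8: | IN={b, d, f} | OUT={d, f}
  B9: | IN={d, f} | OUT={}

Merge at B4: OUT[B4] = IN[B0] ⊔ IN[B5] = {a, b, c, e, f}
Applying B4's transfer function to that OUT value gives IN[B4] (row B4 above).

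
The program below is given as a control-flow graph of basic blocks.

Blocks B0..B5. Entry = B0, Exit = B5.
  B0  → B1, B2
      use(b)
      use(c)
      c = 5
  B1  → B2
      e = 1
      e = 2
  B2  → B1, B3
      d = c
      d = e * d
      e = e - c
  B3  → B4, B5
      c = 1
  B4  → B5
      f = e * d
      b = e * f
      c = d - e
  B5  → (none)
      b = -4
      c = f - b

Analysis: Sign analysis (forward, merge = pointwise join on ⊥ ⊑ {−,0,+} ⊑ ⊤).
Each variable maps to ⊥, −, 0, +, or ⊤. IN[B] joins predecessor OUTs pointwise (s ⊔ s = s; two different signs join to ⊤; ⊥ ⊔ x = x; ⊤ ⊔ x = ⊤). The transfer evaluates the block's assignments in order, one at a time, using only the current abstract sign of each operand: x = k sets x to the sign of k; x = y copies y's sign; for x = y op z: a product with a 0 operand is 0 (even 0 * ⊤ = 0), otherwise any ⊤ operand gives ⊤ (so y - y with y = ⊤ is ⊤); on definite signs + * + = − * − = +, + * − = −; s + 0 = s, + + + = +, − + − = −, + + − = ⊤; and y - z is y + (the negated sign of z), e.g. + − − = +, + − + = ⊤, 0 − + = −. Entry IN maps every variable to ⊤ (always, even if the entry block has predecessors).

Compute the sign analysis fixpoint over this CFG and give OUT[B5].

Answer: {a: ⊤, b: -, c: ⊤, d: ⊤, e: ⊤, f: ⊤}

Derivation:
Converged values:
  B0:  IN=(all ⊤)  OUT={c:+; rest ⊤}
  B1:  IN={c:+; rest ⊤}  OUT={c:+, e:+; rest ⊤}
  B2:  IN={c:+; rest ⊤}  OUT={c:+; rest ⊤}
  B3:  IN={c:+; rest ⊤}  OUT={c:+; rest ⊤}
  B4:  IN={c:+; rest ⊤}  OUT=(all ⊤)
  B5:  IN=(all ⊤)  OUT={b:-; rest ⊤}

Merge at B5: IN[B5] = OUT[B3] ⊔ OUT[B4] = {a: ⊤, b: ⊤, c: ⊤, d: ⊤, e: ⊤, f: ⊤}
Applying B5's transfer function to that IN value gives OUT[B5] (row B5 above).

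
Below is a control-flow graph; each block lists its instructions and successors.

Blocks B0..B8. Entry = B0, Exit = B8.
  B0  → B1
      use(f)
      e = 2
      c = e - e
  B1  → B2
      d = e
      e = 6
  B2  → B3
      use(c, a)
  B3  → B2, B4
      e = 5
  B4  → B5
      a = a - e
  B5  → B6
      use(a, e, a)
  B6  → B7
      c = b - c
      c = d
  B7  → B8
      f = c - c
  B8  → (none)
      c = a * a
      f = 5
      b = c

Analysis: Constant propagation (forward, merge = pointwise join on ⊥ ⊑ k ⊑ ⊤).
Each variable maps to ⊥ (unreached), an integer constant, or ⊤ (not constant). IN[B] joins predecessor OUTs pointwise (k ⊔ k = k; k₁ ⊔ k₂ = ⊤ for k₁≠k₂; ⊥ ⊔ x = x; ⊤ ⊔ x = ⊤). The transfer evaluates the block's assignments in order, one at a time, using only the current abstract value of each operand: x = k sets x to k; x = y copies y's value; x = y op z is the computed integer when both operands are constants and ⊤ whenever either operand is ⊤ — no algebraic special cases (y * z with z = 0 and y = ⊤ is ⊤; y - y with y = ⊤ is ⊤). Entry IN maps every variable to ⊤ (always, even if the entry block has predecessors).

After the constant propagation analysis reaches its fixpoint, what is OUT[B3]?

Answer: {a: ⊤, b: ⊤, c: 0, d: 2, e: 5, f: ⊤}

Trace:
Fixpoint table:
  B0:  IN=(all ⊤)  OUT={c:0, e:2; rest ⊤}
  B1:  IN={c:0, e:2; rest ⊤}  OUT={c:0, d:2, e:6; rest ⊤}
  B2:  IN={c:0, d:2; rest ⊤}  OUT={c:0, d:2; rest ⊤}
  B3:  IN={c:0, d:2; rest ⊤}  OUT={c:0, d:2, e:5; rest ⊤}
  B4:  IN={c:0, d:2, e:5; rest ⊤}  OUT={c:0, d:2, e:5; rest ⊤}
  B5:  IN={c:0, d:2, e:5; rest ⊤}  OUT={c:0, d:2, e:5; rest ⊤}
  B6:  IN={c:0, d:2, e:5; rest ⊤}  OUT={c:2, d:2, e:5; rest ⊤}
  B7:  IN={c:2, d:2, e:5; rest ⊤}  OUT={c:2, d:2, e:5, f:0; rest ⊤}
  B8:  IN={c:2, d:2, e:5, f:0; rest ⊤}  OUT={d:2, e:5, f:5; rest ⊤}

Merge at B3: IN[B3] = OUT[B2] = {a: ⊤, b: ⊤, c: 0, d: 2, e: ⊤, f: ⊤}
Applying B3's transfer function to that IN value gives OUT[B3] (row B3 above).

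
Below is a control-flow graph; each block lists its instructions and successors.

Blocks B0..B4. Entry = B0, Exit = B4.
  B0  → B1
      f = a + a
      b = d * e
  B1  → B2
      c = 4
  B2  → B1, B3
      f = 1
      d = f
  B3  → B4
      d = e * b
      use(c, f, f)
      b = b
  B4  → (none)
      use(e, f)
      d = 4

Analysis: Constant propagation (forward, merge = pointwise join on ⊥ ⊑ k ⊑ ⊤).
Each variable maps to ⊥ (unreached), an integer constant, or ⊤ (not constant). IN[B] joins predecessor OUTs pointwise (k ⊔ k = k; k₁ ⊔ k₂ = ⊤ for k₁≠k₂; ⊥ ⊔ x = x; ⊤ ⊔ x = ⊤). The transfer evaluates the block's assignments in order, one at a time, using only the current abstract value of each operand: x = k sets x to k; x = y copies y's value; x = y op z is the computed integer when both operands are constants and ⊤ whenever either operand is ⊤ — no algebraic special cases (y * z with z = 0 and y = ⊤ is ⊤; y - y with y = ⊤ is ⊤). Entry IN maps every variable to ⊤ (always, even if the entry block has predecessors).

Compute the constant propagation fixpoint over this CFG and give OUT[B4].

Per-block solution:
  B0:  IN=(all ⊤)  OUT=(all ⊤)
  B1:  IN=(all ⊤)  OUT={c:4; rest ⊤}
  B2:  IN={c:4; rest ⊤}  OUT={c:4, d:1, f:1; rest ⊤}
  B3:  IN={c:4, d:1, f:1; rest ⊤}  OUT={c:4, f:1; rest ⊤}
  B4:  IN={c:4, f:1; rest ⊤}  OUT={c:4, d:4, f:1; rest ⊤}

Merge at B4: IN[B4] = OUT[B3] = {a: ⊤, b: ⊤, c: 4, d: ⊤, e: ⊤, f: 1}
Applying B4's transfer function to that IN value gives OUT[B4] (row B4 above).

Answer: {a: ⊤, b: ⊤, c: 4, d: 4, e: ⊤, f: 1}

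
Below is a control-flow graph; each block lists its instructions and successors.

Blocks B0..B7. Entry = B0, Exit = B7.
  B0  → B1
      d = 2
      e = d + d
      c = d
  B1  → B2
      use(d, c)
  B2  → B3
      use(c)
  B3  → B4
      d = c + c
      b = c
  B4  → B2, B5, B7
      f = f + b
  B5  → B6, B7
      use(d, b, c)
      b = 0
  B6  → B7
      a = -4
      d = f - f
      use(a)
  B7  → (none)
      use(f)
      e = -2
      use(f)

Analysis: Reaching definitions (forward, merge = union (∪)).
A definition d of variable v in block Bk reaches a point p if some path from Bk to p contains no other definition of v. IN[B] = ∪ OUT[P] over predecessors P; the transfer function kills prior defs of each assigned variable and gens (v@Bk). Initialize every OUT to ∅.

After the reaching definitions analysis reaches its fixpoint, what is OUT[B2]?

Answer: {b@B3, c@B0, d@B0, d@B3, e@B0, f@B4}

Derivation:
Converged values:
  B0: | IN={} | OUT={c@B0, d@B0, e@B0}
  B1: | IN={c@B0, d@B0, e@B0} | OUT={c@B0, d@B0, e@B0}
  B2: | IN={b@B3, c@B0, d@B0, d@B3, e@B0, f@B4} | OUT={b@B3, c@B0, d@B0, d@B3, e@B0, f@B4}
  B3: | IN={b@B3, c@B0, d@B0, d@B3, e@B0, f@B4} | OUT={b@B3, c@B0, d@B3, e@B0, f@B4}
  B4: | IN={b@B3, c@B0, d@B3, e@B0, f@B4} | OUT={b@B3, c@B0, d@B3, e@B0, f@B4}
  B5: | IN={b@B3, c@B0, d@B3, e@B0, f@B4} | OUT={b@B5, c@B0, d@B3, e@B0, f@B4}
  B6: | IN={b@B5, c@B0, d@B3, e@B0, f@B4} | OUT={a@B6, b@B5, c@B0, d@B6, e@B0, f@B4}
  B7: | IN={a@B6, b@B3, b@B5, c@B0, d@B3, d@B6, e@B0, f@B4} | OUT={a@B6, b@B3, b@B5, c@B0, d@B3, d@B6, e@B7, f@B4}

Merge at B2: IN[B2] = OUT[B1] ⊔ OUT[B4] = {b@B3, c@B0, d@B0, d@B3, e@B0, f@B4}
Applying B2's transfer function to that IN value gives OUT[B2] (row B2 above).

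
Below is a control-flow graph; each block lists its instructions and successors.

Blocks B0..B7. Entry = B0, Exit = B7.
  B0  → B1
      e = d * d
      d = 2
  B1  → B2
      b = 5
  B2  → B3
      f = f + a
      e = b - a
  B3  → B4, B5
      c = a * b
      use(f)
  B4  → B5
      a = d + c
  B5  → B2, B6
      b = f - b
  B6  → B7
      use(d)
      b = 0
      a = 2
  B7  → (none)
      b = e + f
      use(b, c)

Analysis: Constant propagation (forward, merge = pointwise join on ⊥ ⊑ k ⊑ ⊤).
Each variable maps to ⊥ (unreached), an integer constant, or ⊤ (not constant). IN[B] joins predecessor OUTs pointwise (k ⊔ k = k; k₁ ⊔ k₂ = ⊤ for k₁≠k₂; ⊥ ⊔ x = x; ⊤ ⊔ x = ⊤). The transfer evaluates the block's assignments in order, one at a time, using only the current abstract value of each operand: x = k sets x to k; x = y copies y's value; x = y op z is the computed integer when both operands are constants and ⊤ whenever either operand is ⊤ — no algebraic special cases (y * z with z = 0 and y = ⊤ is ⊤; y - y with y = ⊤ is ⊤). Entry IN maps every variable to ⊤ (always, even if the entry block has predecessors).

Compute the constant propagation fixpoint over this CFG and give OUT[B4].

Fixpoint table:
  B0: | IN=(all ⊤) | OUT={d:2; rest ⊤}
  B1: | IN={d:2; rest ⊤} | OUT={b:5, d:2; rest ⊤}
  B2: | IN={d:2; rest ⊤} | OUT={d:2; rest ⊤}
  B3: | IN={d:2; rest ⊤} | OUT={d:2; rest ⊤}
  B4: | IN={d:2; rest ⊤} | OUT={d:2; rest ⊤}
  B5: | IN={d:2; rest ⊤} | OUT={d:2; rest ⊤}
  B6: | IN={d:2; rest ⊤} | OUT={a:2, b:0, d:2; rest ⊤}
  B7: | IN={a:2, b:0, d:2; rest ⊤} | OUT={a:2, d:2; rest ⊤}

Merge at B4: IN[B4] = OUT[B3] = {a: ⊤, b: ⊤, c: ⊤, d: 2, e: ⊤, f: ⊤}
Applying B4's transfer function to that IN value gives OUT[B4] (row B4 above).

Answer: {a: ⊤, b: ⊤, c: ⊤, d: 2, e: ⊤, f: ⊤}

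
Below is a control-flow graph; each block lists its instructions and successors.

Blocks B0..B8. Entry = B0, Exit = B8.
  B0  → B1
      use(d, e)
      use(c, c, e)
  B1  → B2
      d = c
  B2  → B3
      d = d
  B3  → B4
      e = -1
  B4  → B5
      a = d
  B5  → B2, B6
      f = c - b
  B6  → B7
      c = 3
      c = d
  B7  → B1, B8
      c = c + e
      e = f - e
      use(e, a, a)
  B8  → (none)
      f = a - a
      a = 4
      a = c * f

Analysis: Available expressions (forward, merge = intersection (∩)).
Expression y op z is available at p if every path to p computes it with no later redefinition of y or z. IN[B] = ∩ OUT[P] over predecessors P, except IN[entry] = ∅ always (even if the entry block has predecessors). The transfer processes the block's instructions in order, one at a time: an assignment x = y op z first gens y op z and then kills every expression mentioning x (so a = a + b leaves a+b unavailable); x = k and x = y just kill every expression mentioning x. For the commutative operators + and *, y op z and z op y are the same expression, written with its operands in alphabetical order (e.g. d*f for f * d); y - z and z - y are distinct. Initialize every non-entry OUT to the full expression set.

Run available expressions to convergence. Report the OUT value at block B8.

Converged values:
  B0:  IN={}  OUT={}
  B1:  IN={}  OUT={}
  B2:  IN={}  OUT={}
  B3:  IN={}  OUT={}
  B4:  IN={}  OUT={}
  B5:  IN={}  OUT={c-b}
  B6:  IN={c-b}  OUT={}
  B7:  IN={}  OUT={}
  B8:  IN={}  OUT={c*f}

Merge at B8: IN[B8] = OUT[B7] = {}
Applying B8's transfer function to that IN value gives OUT[B8] (row B8 above).

Answer: {c*f}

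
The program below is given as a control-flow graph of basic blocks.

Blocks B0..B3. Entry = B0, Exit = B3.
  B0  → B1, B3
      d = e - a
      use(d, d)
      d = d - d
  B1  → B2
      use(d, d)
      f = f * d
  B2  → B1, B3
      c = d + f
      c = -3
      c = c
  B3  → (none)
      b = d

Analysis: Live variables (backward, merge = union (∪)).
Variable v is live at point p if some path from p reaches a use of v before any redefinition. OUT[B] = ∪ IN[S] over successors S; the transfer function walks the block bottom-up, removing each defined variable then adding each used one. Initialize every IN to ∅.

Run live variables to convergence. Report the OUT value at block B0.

Per-block solution:
  B0: | IN={a, e, f} | OUT={d, f}
  B1: | IN={d, f} | OUT={d, f}
  B2: | IN={d, f} | OUT={d, f}
  B3: | IN={d} | OUT={}

Merge at B0: OUT[B0] = IN[B1] ⊔ IN[B3] = {d, f}

Answer: {d, f}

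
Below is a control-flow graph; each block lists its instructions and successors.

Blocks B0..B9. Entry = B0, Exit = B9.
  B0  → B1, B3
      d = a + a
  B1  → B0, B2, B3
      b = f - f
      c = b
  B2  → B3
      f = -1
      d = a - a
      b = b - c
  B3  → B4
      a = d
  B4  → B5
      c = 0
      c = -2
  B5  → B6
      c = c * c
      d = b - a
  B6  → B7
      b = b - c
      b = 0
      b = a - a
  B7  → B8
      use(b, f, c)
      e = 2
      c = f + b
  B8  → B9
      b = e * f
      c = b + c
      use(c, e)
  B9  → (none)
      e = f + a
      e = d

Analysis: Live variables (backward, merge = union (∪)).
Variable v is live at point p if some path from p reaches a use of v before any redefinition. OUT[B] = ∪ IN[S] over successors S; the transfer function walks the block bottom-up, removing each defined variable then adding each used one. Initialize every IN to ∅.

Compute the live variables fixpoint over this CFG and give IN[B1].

Answer: {a, d, f}

Derivation:
Converged values:
  B0: | IN={a, b, f} | OUT={a, b, d, f}
  B1: | IN={a, d, f} | OUT={a, b, c, d, f}
  B2: | IN={a, b, c} | OUT={b, d, f}
  B3: | IN={b, d, f} | OUT={a, b, f}
  B4: | IN={a, b, f} | OUT={a, b, c, f}
  B5: | IN={a, b, c, f} | OUT={a, b, c, d, f}
  B6: | IN={a, b, c, d, f} | OUT={a, b, c, d, f}
  B7: | IN={a, b, c, d, f} | OUT={a, c, d, e, f}
  B8: | IN={a, c, d, e, f} | OUT={a, d, f}
  B9: | IN={a, d, f} | OUT={}

Merge at B1: OUT[B1] = IN[B0] ⊔ IN[B2] ⊔ IN[B3] = {a, b, c, d, f}
Applying B1's transfer function to that OUT value gives IN[B1] (row B1 above).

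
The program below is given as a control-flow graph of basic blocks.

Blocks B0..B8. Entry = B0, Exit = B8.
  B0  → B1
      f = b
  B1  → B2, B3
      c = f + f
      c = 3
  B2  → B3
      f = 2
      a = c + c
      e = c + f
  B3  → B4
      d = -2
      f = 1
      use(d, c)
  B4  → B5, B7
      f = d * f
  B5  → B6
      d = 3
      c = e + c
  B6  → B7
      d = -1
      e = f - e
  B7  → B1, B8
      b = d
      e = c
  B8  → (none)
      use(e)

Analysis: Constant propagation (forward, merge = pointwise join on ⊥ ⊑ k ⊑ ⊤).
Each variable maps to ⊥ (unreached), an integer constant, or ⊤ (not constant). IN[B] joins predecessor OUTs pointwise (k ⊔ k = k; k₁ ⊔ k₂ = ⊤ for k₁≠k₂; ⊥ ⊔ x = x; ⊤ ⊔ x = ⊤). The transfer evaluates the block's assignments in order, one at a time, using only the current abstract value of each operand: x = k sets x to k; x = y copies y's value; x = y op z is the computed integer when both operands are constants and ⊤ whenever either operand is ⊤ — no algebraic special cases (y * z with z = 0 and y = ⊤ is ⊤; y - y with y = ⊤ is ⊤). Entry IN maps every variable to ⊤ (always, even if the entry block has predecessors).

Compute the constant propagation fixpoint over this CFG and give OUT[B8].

Answer: {a: ⊤, b: ⊤, c: ⊤, d: ⊤, e: ⊤, f: -2}

Derivation:
Converged values:
  B0:  IN=(all ⊤)  OUT=(all ⊤)
  B1:  IN=(all ⊤)  OUT={c:3; rest ⊤}
  B2:  IN={c:3; rest ⊤}  OUT={a:6, c:3, e:5, f:2; rest ⊤}
  B3:  IN={c:3; rest ⊤}  OUT={c:3, d:-2, f:1; rest ⊤}
  B4:  IN={c:3, d:-2, f:1; rest ⊤}  OUT={c:3, d:-2, f:-2; rest ⊤}
  B5:  IN={c:3, d:-2, f:-2; rest ⊤}  OUT={d:3, f:-2; rest ⊤}
  B6:  IN={d:3, f:-2; rest ⊤}  OUT={d:-1, f:-2; rest ⊤}
  B7:  IN={f:-2; rest ⊤}  OUT={f:-2; rest ⊤}
  B8:  IN={f:-2; rest ⊤}  OUT={f:-2; rest ⊤}

Merge at B8: IN[B8] = OUT[B7] = {a: ⊤, b: ⊤, c: ⊤, d: ⊤, e: ⊤, f: -2}
Applying B8's transfer function to that IN value gives OUT[B8] (row B8 above).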